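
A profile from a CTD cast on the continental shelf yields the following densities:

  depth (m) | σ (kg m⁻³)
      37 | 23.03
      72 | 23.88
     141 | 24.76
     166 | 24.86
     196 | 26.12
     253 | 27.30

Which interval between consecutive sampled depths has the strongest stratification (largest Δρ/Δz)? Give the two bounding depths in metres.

Compute the density gradient over each adjacent pair:
  37–72 m: Δρ/Δz = 0.85/35 = 0.024 kg m⁻⁴
  72–141 m: Δρ/Δz = 0.88/69 = 0.013 kg m⁻⁴
  141–166 m: Δρ/Δz = 0.10/25 = 4.0 × 10⁻³ kg m⁻⁴
  166–196 m: Δρ/Δz = 1.26/30 = 0.042 kg m⁻⁴
  196–253 m: Δρ/Δz = 1.18/57 = 0.021 kg m⁻⁴
The largest gradient is in the 166–196 m interval — the pycnocline.

166–196 m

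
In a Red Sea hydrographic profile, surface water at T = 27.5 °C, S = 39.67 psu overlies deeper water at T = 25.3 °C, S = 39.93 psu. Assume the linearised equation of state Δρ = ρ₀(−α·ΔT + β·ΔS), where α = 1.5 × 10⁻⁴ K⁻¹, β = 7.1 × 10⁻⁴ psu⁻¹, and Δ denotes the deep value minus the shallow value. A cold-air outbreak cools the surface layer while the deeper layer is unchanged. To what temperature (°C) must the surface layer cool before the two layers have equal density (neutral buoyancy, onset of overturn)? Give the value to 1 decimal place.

24.1 °C

Neutral buoyancy requires Δρ = 0, i.e. −α(T_deep − T_surf′) + β(S_deep − S_surf) = 0.
T_surf′ = T_deep − (β/α)·ΔS = 25.3 − (7.1 × 10⁻⁴/1.5 × 10⁻⁴)·(+0.26) = 24.069 °C.
Cooling required: 27.5 − (24.069) = 3.431 °C.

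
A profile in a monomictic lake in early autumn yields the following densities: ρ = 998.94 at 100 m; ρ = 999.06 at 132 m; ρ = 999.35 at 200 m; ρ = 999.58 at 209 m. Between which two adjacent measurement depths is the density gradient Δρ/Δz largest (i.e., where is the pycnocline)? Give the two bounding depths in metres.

200–209 m

Compute the density gradient over each adjacent pair:
  100–132 m: Δρ/Δz = 0.12/32 = 3.7 × 10⁻³ kg m⁻⁴
  132–200 m: Δρ/Δz = 0.29/68 = 4.3 × 10⁻³ kg m⁻⁴
  200–209 m: Δρ/Δz = 0.23/9 = 0.026 kg m⁻⁴
The largest gradient is in the 200–209 m interval — the pycnocline.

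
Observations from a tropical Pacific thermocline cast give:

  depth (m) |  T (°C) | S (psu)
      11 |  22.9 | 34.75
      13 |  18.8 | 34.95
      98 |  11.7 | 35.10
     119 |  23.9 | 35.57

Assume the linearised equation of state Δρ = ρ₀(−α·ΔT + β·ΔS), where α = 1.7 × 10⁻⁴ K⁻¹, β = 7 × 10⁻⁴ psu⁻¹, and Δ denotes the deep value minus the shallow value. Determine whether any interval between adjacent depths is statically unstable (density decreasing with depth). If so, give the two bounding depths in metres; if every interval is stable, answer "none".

98–119 m

Evaluate Δρ/ρ₀ = −αΔT + βΔS across each adjacent pair:
  11–13 m: −αΔT+βΔS = −(1.7 × 10⁻⁴)(-4.1)+(7 × 10⁻⁴)(+0.20) = 8.4 × 10⁻⁴ → stable
  13–98 m: −αΔT+βΔS = −(1.7 × 10⁻⁴)(-7.1)+(7 × 10⁻⁴)(+0.15) = 1.3 × 10⁻³ → stable
  98–119 m: −αΔT+βΔS = −(1.7 × 10⁻⁴)(+12.2)+(7 × 10⁻⁴)(+0.47) = -1.7 × 10⁻³ → UNSTABLE
The 98–119 m interval has Δρ < 0: lighter water underlies denser water.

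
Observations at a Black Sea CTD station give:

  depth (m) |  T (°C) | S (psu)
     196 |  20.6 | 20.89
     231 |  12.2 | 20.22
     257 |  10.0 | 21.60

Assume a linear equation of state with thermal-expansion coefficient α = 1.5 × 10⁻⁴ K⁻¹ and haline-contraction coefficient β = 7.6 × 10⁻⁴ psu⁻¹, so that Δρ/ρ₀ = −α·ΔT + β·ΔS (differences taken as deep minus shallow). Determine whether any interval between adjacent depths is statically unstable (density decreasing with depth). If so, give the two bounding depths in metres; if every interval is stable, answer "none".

none

Evaluate Δρ/ρ₀ = −αΔT + βΔS across each adjacent pair:
  196–231 m: −αΔT+βΔS = −(1.5 × 10⁻⁴)(-8.4)+(7.6 × 10⁻⁴)(-0.67) = 7.5 × 10⁻⁴ → stable
  231–257 m: −αΔT+βΔS = −(1.5 × 10⁻⁴)(-2.2)+(7.6 × 10⁻⁴)(+1.38) = 1.4 × 10⁻³ → stable
Every interval has Δρ > 0: the column is stably stratified throughout.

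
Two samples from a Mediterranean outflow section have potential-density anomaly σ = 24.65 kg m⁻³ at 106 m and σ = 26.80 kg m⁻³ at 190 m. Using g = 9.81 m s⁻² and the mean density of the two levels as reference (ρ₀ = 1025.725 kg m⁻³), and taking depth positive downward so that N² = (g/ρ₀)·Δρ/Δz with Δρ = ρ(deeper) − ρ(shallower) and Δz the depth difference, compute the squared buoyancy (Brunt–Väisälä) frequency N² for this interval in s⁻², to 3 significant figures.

Δρ = 1026.80 − 1024.65 = 2.15 kg m⁻³ over Δz = 190 − 106 = 84 m.
N² = (9.81/1025.725) × (2.15/84) = 2.4479 × 10⁻⁴ s⁻² ≈ 2.45 × 10⁻⁴ s⁻².

2.45 × 10⁻⁴ s⁻²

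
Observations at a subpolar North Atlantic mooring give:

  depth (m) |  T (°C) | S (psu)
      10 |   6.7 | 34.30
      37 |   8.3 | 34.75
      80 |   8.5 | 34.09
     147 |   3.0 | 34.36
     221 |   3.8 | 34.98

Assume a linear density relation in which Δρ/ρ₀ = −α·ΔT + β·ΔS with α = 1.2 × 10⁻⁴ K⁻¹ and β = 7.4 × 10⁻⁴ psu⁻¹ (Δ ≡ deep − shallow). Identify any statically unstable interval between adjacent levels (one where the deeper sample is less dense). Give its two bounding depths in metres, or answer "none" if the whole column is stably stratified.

37–80 m

Evaluate Δρ/ρ₀ = −αΔT + βΔS across each adjacent pair:
  10–37 m: −αΔT+βΔS = −(1.2 × 10⁻⁴)(+1.6)+(7.4 × 10⁻⁴)(+0.45) = 1.4 × 10⁻⁴ → stable
  37–80 m: −αΔT+βΔS = −(1.2 × 10⁻⁴)(+0.2)+(7.4 × 10⁻⁴)(-0.66) = -5.1 × 10⁻⁴ → UNSTABLE
  80–147 m: −αΔT+βΔS = −(1.2 × 10⁻⁴)(-5.5)+(7.4 × 10⁻⁴)(+0.27) = 8.6 × 10⁻⁴ → stable
  147–221 m: −αΔT+βΔS = −(1.2 × 10⁻⁴)(+0.8)+(7.4 × 10⁻⁴)(+0.62) = 3.6 × 10⁻⁴ → stable
The 37–80 m interval has Δρ < 0: lighter water underlies denser water.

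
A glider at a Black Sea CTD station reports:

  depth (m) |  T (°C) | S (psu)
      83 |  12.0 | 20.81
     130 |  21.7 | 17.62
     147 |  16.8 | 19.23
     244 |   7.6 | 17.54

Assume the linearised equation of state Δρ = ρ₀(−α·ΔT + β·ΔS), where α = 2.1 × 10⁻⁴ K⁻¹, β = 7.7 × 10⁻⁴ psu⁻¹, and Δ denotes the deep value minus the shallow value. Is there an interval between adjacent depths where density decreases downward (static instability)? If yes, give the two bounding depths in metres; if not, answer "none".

83–130 m

Evaluate Δρ/ρ₀ = −αΔT + βΔS across each adjacent pair:
  83–130 m: −αΔT+βΔS = −(2.1 × 10⁻⁴)(+9.7)+(7.7 × 10⁻⁴)(-3.19) = -4.5 × 10⁻³ → UNSTABLE
  130–147 m: −αΔT+βΔS = −(2.1 × 10⁻⁴)(-4.9)+(7.7 × 10⁻⁴)(+1.61) = 2.3 × 10⁻³ → stable
  147–244 m: −αΔT+βΔS = −(2.1 × 10⁻⁴)(-9.2)+(7.7 × 10⁻⁴)(-1.69) = 6.3 × 10⁻⁴ → stable
The 83–130 m interval has Δρ < 0: lighter water underlies denser water.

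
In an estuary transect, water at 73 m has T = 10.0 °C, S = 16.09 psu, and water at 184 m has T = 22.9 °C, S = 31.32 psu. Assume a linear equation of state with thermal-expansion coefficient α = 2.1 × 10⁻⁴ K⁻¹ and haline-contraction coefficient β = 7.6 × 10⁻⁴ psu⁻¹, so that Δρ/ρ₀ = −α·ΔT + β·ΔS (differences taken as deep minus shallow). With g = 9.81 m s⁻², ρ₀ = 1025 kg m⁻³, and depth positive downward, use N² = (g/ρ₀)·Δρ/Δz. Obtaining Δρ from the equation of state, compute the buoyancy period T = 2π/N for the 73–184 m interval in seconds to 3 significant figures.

224 s

ΔT = +12.9 K, ΔS = +15.23 psu (deep − shallow).
Δρ/ρ₀ = −αΔT + βΔS = -2.709 × 10⁻³ + 0.0115748 = 8.8658 × 10⁻³, so Δρ ≈ 9.087 kg m⁻³.
N² = (g/ρ₀)·Δρ/Δz = g·(Δρ/ρ₀)/Δz = 9.81 × 8.8658 × 10⁻³ / 111 = 7.8355 × 10⁻⁴ s⁻².
N = √(7.8355 × 10⁻⁴) = 0.027992 rad s⁻¹ → T = 2π/N = 224.46 s ≈ 224 s.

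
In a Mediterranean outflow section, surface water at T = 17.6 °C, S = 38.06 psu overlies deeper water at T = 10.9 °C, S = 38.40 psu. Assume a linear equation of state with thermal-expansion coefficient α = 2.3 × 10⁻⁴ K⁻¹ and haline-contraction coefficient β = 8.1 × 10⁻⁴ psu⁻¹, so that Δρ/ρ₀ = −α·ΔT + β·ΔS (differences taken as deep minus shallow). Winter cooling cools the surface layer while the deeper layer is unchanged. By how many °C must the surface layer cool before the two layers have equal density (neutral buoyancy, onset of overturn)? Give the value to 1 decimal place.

7.9 °C

Neutral buoyancy requires Δρ = 0, i.e. −α(T_deep − T_surf′) + β(S_deep − S_surf) = 0.
T_surf′ = T_deep − (β/α)·ΔS = 10.9 − (8.1 × 10⁻⁴/2.3 × 10⁻⁴)·(+0.34) = 9.703 °C.
Cooling required: 17.6 − (9.703) = 7.897 °C.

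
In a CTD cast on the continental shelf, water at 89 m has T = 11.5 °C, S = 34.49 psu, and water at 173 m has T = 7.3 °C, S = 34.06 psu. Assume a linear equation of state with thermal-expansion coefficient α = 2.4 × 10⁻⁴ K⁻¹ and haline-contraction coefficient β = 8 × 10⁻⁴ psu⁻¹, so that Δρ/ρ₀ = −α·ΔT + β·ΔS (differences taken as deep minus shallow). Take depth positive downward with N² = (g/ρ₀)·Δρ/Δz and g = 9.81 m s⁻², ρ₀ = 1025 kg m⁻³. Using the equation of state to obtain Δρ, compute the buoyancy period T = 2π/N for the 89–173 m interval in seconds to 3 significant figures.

714 s

ΔT = -4.2 K, ΔS = -0.43 psu (deep − shallow).
Δρ/ρ₀ = −αΔT + βΔS = 1.008 × 10⁻³ − 3.44 × 10⁻⁴ = 6.64 × 10⁻⁴, so Δρ ≈ 0.6806 kg m⁻³.
N² = (g/ρ₀)·Δρ/Δz = g·(Δρ/ρ₀)/Δz = 9.81 × 6.64 × 10⁻⁴ / 84 = 7.7546 × 10⁻⁵ s⁻².
N = √(7.7546 × 10⁻⁵) = 8.8060 × 10⁻³ rad s⁻¹ → T = 2π/N = 713.51 s ≈ 714 s.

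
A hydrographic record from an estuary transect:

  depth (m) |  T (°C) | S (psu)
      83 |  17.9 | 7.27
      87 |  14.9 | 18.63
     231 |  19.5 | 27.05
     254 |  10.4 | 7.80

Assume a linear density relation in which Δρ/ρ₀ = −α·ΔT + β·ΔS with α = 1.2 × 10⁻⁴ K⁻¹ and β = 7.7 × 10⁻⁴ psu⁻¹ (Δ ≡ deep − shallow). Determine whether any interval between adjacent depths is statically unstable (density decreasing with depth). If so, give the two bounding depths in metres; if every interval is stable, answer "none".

231–254 m

Evaluate Δρ/ρ₀ = −αΔT + βΔS across each adjacent pair:
  83–87 m: −αΔT+βΔS = −(1.2 × 10⁻⁴)(-3.0)+(7.7 × 10⁻⁴)(+11.36) = 9.1 × 10⁻³ → stable
  87–231 m: −αΔT+βΔS = −(1.2 × 10⁻⁴)(+4.6)+(7.7 × 10⁻⁴)(+8.42) = 5.9 × 10⁻³ → stable
  231–254 m: −αΔT+βΔS = −(1.2 × 10⁻⁴)(-9.1)+(7.7 × 10⁻⁴)(-19.25) = -0.014 → UNSTABLE
The 231–254 m interval has Δρ < 0: lighter water underlies denser water.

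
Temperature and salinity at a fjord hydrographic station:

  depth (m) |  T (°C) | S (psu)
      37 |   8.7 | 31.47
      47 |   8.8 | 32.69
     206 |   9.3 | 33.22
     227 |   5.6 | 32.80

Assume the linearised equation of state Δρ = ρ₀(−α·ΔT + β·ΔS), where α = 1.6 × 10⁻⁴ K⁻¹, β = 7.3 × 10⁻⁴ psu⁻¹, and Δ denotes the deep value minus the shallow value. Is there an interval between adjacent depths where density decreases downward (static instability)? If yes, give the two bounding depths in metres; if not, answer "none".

none

Evaluate Δρ/ρ₀ = −αΔT + βΔS across each adjacent pair:
  37–47 m: −αΔT+βΔS = −(1.6 × 10⁻⁴)(+0.1)+(7.3 × 10⁻⁴)(+1.22) = 8.7 × 10⁻⁴ → stable
  47–206 m: −αΔT+βΔS = −(1.6 × 10⁻⁴)(+0.5)+(7.3 × 10⁻⁴)(+0.53) = 3.1 × 10⁻⁴ → stable
  206–227 m: −αΔT+βΔS = −(1.6 × 10⁻⁴)(-3.7)+(7.3 × 10⁻⁴)(-0.42) = 2.9 × 10⁻⁴ → stable
Every interval has Δρ > 0: the column is stably stratified throughout.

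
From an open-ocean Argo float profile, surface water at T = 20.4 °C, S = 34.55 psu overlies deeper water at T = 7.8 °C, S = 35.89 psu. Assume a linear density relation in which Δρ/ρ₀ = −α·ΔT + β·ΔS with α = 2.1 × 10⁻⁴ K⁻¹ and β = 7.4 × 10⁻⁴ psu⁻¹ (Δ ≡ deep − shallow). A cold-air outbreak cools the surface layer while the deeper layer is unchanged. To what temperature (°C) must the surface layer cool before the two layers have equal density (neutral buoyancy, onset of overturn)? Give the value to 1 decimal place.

Neutral buoyancy requires Δρ = 0, i.e. −α(T_deep − T_surf′) + β(S_deep − S_surf) = 0.
T_surf′ = T_deep − (β/α)·ΔS = 7.8 − (7.4 × 10⁻⁴/2.1 × 10⁻⁴)·(+1.34) = 3.078 °C.
Cooling required: 20.4 − (3.078) = 17.322 °C.

3.1 °C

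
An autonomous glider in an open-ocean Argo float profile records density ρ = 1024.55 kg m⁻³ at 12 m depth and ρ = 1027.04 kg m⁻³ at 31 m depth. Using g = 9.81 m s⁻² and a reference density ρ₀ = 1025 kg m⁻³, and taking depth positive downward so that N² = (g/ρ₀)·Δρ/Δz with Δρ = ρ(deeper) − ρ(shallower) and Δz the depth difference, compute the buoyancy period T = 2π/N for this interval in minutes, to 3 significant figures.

Δρ = 1027.04 − 1024.55 = 2.49 kg m⁻³ over Δz = 31 − 12 = 19 m.
N² = (9.81/1025) × (2.49/19) = 1.2543 × 10⁻³ s⁻².
N = √(1.2543 × 10⁻³) = 0.035416 rad s⁻¹, so T = 2π/N = 177.41 s = 2.9568 min ≈ 2.96 min.

2.96 min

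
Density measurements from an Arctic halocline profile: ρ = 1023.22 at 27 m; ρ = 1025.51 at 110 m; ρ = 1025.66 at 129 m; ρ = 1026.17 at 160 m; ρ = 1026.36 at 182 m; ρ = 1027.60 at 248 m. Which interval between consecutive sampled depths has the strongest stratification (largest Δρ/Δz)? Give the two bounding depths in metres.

27–110 m

Compute the density gradient over each adjacent pair:
  27–110 m: Δρ/Δz = 2.29/83 = 0.028 kg m⁻⁴
  110–129 m: Δρ/Δz = 0.15/19 = 7.9 × 10⁻³ kg m⁻⁴
  129–160 m: Δρ/Δz = 0.51/31 = 0.016 kg m⁻⁴
  160–182 m: Δρ/Δz = 0.19/22 = 8.6 × 10⁻³ kg m⁻⁴
  182–248 m: Δρ/Δz = 1.24/66 = 0.019 kg m⁻⁴
The largest gradient is in the 27–110 m interval — the pycnocline.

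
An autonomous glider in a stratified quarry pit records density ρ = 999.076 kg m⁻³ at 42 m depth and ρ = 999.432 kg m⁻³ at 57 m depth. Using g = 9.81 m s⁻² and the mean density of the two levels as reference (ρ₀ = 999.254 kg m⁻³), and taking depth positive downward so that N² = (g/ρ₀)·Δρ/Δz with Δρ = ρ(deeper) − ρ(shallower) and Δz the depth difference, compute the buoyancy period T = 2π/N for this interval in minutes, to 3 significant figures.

6.86 min

Δρ = 999.432 − 999.076 = 0.356 kg m⁻³ over Δz = 57 − 42 = 15 m.
N² = (9.81/999.254) × (0.356/15) = 2.3300 × 10⁻⁴ s⁻².
N = √(2.3300 × 10⁻⁴) = 0.015264 rad s⁻¹, so T = 2π/N = 411.63 s = 6.8605 min ≈ 6.86 min.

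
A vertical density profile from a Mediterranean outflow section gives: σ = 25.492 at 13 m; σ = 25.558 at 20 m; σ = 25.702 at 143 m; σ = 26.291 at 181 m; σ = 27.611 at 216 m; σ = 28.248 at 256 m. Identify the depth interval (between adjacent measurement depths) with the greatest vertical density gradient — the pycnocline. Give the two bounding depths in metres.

Compute the density gradient over each adjacent pair:
  13–20 m: Δρ/Δz = 0.066/7 = 9.4 × 10⁻³ kg m⁻⁴
  20–143 m: Δρ/Δz = 0.144/123 = 1.2 × 10⁻³ kg m⁻⁴
  143–181 m: Δρ/Δz = 0.589/38 = 0.015 kg m⁻⁴
  181–216 m: Δρ/Δz = 1.320/35 = 0.038 kg m⁻⁴
  216–256 m: Δρ/Δz = 0.637/40 = 0.016 kg m⁻⁴
The largest gradient is in the 181–216 m interval — the pycnocline.

181–216 m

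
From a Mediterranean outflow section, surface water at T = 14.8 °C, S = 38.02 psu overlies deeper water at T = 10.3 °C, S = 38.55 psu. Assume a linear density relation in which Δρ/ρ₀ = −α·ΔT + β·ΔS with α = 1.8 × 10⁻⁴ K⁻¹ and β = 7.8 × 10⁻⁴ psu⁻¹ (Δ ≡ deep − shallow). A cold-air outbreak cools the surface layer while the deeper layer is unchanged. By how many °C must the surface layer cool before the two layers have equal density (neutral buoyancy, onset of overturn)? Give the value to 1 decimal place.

6.8 °C

Neutral buoyancy requires Δρ = 0, i.e. −α(T_deep − T_surf′) + β(S_deep − S_surf) = 0.
T_surf′ = T_deep − (β/α)·ΔS = 10.3 − (7.8 × 10⁻⁴/1.8 × 10⁻⁴)·(+0.53) = 8.003 °C.
Cooling required: 14.8 − (8.003) = 6.797 °C.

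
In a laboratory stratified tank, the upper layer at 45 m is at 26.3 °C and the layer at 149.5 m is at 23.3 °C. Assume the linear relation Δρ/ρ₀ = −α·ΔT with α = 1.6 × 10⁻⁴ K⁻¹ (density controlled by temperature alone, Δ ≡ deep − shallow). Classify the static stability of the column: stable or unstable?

ΔT = 23.3 − 26.3 = -3.0 K, so Δρ/ρ₀ = −αΔT = 4.80 × 10⁻⁴.
Δρ/ρ₀ > 0, so Δρ > 0: deeper water is denser → statically stable.

stable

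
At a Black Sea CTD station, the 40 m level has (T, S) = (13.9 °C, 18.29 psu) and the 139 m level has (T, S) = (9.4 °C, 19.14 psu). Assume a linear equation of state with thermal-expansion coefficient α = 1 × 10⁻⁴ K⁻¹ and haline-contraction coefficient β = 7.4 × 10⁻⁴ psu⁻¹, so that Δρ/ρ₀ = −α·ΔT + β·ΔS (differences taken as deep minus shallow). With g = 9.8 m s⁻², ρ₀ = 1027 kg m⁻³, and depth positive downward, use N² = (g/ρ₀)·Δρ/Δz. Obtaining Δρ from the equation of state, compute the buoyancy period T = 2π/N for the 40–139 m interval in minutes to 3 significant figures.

10.1 min

ΔT = -4.5 K, ΔS = +0.85 psu (deep − shallow).
Δρ/ρ₀ = −αΔT + βΔS = 4.50 × 10⁻⁴ + 6.29 × 10⁻⁴ = 1.079 × 10⁻³, so Δρ ≈ 1.108 kg m⁻³.
N² = (g/ρ₀)·Δρ/Δz = g·(Δρ/ρ₀)/Δz = 9.8 × 1.079 × 10⁻³ / 99 = 1.0681 × 10⁻⁴ s⁻².
N = √(1.0681 × 10⁻⁴) = 0.010335 rad s⁻¹ → T = 2π/N = 607.95 s = 10.133 min ≈ 10.1 min.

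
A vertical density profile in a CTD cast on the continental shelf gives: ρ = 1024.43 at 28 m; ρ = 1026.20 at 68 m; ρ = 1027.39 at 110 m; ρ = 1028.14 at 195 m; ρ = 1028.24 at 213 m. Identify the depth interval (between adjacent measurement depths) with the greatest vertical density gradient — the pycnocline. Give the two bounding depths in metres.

28–68 m

Compute the density gradient over each adjacent pair:
  28–68 m: Δρ/Δz = 1.77/40 = 0.044 kg m⁻⁴
  68–110 m: Δρ/Δz = 1.19/42 = 0.028 kg m⁻⁴
  110–195 m: Δρ/Δz = 0.75/85 = 8.8 × 10⁻³ kg m⁻⁴
  195–213 m: Δρ/Δz = 0.10/18 = 5.6 × 10⁻³ kg m⁻⁴
The largest gradient is in the 28–68 m interval — the pycnocline.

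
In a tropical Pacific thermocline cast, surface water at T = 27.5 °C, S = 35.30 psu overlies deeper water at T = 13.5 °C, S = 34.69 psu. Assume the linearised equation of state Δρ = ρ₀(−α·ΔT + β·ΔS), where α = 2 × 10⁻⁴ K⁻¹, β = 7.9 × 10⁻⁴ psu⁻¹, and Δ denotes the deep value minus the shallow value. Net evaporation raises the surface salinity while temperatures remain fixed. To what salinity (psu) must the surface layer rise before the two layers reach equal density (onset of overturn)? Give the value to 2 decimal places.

Neutral buoyancy requires −α(T_deep − T_surf) + β(S_deep − S_surf′) = 0.
S_surf′ = S_deep − (α/β)·ΔT = 34.69 − (2 × 10⁻⁴/7.9 × 10⁻⁴)·(-14.0) = 38.2343 psu.
Increase required: 38.2343 − 35.30 = 2.9343 psu.

38.23 psu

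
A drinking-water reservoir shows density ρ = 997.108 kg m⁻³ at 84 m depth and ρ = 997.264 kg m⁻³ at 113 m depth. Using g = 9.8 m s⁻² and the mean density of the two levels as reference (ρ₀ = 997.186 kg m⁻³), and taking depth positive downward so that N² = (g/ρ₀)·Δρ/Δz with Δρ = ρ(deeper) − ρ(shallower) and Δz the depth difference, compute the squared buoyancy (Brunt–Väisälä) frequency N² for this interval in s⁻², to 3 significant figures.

5.29 × 10⁻⁵ s⁻²

Δρ = 997.264 − 997.108 = 0.156 kg m⁻³ over Δz = 113 − 84 = 29 m.
N² = (9.8/997.186) × (0.156/29) = 5.2866 × 10⁻⁵ s⁻² ≈ 5.29 × 10⁻⁵ s⁻².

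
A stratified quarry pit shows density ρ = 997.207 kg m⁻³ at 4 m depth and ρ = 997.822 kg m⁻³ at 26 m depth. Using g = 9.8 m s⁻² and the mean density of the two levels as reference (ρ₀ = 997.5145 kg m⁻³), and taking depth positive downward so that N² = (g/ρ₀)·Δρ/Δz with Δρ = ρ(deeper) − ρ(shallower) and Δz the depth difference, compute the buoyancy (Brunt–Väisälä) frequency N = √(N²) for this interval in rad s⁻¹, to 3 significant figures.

Δρ = 997.822 − 997.207 = 0.615 kg m⁻³ over Δz = 26 − 4 = 22 m.
N² = (9.8/997.5145) × (0.615/22) = 2.7464 × 10⁻⁴ s⁻².
N = √(2.7464 × 10⁻⁴) = 0.016572 rad s⁻¹ ≈ 0.0166 rad s⁻¹.

0.0166 rad s⁻¹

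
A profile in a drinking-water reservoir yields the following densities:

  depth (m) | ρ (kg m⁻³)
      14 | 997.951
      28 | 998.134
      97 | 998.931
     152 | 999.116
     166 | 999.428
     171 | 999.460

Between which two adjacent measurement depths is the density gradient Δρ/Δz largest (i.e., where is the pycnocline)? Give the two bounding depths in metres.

152–166 m

Compute the density gradient over each adjacent pair:
  14–28 m: Δρ/Δz = 0.183/14 = 0.013 kg m⁻⁴
  28–97 m: Δρ/Δz = 0.797/69 = 0.012 kg m⁻⁴
  97–152 m: Δρ/Δz = 0.185/55 = 3.4 × 10⁻³ kg m⁻⁴
  152–166 m: Δρ/Δz = 0.312/14 = 0.022 kg m⁻⁴
  166–171 m: Δρ/Δz = 0.032/5 = 6.4 × 10⁻³ kg m⁻⁴
The largest gradient is in the 152–166 m interval — the pycnocline.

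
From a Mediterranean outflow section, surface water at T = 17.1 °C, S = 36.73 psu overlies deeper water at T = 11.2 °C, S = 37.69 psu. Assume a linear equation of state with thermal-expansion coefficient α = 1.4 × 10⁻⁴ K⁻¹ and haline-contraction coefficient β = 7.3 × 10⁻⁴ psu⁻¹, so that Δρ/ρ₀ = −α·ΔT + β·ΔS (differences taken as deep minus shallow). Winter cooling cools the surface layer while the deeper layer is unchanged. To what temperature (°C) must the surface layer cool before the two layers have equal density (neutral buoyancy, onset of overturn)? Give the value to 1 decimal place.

6.2 °C

Neutral buoyancy requires Δρ = 0, i.e. −α(T_deep − T_surf′) + β(S_deep − S_surf) = 0.
T_surf′ = T_deep − (β/α)·ΔS = 11.2 − (7.3 × 10⁻⁴/1.4 × 10⁻⁴)·(+0.96) = 6.194 °C.
Cooling required: 17.1 − (6.194) = 10.906 °C.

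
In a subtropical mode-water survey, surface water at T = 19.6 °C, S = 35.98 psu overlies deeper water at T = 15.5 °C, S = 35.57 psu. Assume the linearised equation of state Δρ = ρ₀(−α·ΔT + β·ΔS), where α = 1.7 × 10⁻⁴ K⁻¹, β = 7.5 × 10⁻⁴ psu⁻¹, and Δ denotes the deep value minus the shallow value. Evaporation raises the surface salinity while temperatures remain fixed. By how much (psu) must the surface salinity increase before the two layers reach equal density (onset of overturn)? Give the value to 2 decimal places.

0.52 psu

Neutral buoyancy requires −α(T_deep − T_surf) + β(S_deep − S_surf′) = 0.
S_surf′ = S_deep − (α/β)·ΔT = 35.57 − (1.7 × 10⁻⁴/7.5 × 10⁻⁴)·(-4.1) = 36.4993 psu.
Increase required: 36.4993 − 35.98 = 0.5193 psu.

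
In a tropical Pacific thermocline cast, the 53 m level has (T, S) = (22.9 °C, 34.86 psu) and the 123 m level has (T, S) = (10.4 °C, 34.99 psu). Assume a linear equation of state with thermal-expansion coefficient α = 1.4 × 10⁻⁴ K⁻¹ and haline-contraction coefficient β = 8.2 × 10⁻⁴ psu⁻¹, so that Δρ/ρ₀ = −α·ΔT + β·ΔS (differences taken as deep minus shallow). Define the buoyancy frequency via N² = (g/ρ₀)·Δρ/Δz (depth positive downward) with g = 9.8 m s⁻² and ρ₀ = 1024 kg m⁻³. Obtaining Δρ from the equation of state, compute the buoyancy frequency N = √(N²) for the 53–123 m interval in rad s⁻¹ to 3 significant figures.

ΔT = -12.5 K, ΔS = +0.13 psu (deep − shallow).
Δρ/ρ₀ = −αΔT + βΔS = 1.75 × 10⁻³ + 1.066 × 10⁻⁴ = 1.8566 × 10⁻³, so Δρ ≈ 1.901 kg m⁻³.
N² = (g/ρ₀)·Δρ/Δz = g·(Δρ/ρ₀)/Δz = 9.8 × 1.8566 × 10⁻³ / 70 = 2.5992 × 10⁻⁴ s⁻².
N = √(2.5992 × 10⁻⁴) = 0.016122 rad s⁻¹ ≈ 0.0161 rad s⁻¹.

0.0161 rad s⁻¹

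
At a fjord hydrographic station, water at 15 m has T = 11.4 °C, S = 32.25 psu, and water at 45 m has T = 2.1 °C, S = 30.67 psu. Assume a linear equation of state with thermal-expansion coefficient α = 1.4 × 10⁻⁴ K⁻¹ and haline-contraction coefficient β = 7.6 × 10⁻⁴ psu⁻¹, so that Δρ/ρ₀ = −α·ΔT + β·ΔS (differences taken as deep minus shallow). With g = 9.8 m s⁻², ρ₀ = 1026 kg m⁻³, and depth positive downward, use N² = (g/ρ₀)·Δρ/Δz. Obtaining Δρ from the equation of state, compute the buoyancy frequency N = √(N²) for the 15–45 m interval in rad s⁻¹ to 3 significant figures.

5.75 × 10⁻³ rad s⁻¹

ΔT = -9.3 K, ΔS = -1.58 psu (deep − shallow).
Δρ/ρ₀ = −αΔT + βΔS = 1.302 × 10⁻³ − 1.2008 × 10⁻³ = 1.012 × 10⁻⁴, so Δρ ≈ 0.1038 kg m⁻³.
N² = (g/ρ₀)·Δρ/Δz = g·(Δρ/ρ₀)/Δz = 9.8 × 1.012 × 10⁻⁴ / 30 = 3.3059 × 10⁻⁵ s⁻².
N = √(3.3059 × 10⁻⁵) = 5.7497 × 10⁻³ rad s⁻¹ ≈ 5.75 × 10⁻³ rad s⁻¹.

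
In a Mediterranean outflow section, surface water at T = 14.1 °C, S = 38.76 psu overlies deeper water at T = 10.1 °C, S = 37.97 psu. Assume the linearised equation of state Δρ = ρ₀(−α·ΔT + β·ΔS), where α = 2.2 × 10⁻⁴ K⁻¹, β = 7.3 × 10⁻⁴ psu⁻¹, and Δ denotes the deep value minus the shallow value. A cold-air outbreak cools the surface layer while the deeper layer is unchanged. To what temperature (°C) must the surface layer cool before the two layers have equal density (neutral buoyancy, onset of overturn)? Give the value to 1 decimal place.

Neutral buoyancy requires Δρ = 0, i.e. −α(T_deep − T_surf′) + β(S_deep − S_surf) = 0.
T_surf′ = T_deep − (β/α)·ΔS = 10.1 − (7.3 × 10⁻⁴/2.2 × 10⁻⁴)·(-0.79) = 12.721 °C.
Cooling required: 14.1 − (12.721) = 1.379 °C.

12.7 °C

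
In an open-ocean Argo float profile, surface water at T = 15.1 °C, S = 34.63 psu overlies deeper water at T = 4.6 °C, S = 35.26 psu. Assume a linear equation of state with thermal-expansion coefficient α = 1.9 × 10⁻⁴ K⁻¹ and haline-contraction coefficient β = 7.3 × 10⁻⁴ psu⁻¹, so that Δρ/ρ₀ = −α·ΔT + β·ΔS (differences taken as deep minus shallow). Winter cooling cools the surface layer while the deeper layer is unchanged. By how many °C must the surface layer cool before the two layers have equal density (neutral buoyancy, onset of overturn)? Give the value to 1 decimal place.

Neutral buoyancy requires Δρ = 0, i.e. −α(T_deep − T_surf′) + β(S_deep − S_surf) = 0.
T_surf′ = T_deep − (β/α)·ΔS = 4.6 − (7.3 × 10⁻⁴/1.9 × 10⁻⁴)·(+0.63) = 2.179 °C.
Cooling required: 15.1 − (2.179) = 12.921 °C.

12.9 °C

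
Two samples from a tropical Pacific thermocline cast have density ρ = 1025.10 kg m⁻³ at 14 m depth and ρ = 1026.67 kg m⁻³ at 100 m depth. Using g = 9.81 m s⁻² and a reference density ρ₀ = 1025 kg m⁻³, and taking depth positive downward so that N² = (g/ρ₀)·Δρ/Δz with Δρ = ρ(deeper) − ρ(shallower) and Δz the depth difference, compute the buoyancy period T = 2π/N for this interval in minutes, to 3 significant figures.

7.92 min

Δρ = 1026.67 − 1025.10 = 1.57 kg m⁻³ over Δz = 100 − 14 = 86 m.
N² = (9.81/1025) × (1.57/86) = 1.7472 × 10⁻⁴ s⁻².
N = √(1.7472 × 10⁻⁴) = 0.013218 rad s⁻¹, so T = 2π/N = 475.35 s = 7.9225 min ≈ 7.92 min.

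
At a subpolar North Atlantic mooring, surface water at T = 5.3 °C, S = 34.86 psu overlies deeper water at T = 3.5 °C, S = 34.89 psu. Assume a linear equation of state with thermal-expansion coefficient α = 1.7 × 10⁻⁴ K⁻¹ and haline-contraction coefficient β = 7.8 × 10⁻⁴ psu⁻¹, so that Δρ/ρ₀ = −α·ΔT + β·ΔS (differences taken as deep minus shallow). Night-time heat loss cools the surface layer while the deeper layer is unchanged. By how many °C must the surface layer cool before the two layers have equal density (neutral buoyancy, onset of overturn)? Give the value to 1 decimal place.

Neutral buoyancy requires Δρ = 0, i.e. −α(T_deep − T_surf′) + β(S_deep − S_surf) = 0.
T_surf′ = T_deep − (β/α)·ΔS = 3.5 − (7.8 × 10⁻⁴/1.7 × 10⁻⁴)·(+0.03) = 3.362 °C.
Cooling required: 5.3 − (3.362) = 1.938 °C.

1.9 °C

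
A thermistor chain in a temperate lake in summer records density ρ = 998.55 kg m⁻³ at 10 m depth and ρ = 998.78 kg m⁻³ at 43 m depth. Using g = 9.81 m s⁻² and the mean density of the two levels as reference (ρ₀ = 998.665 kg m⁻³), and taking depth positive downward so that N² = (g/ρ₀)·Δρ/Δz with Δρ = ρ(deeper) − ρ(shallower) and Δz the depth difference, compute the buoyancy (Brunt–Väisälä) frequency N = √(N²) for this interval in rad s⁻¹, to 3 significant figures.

8.27 × 10⁻³ rad s⁻¹

Δρ = 998.78 − 998.55 = 0.23 kg m⁻³ over Δz = 43 − 10 = 33 m.
N² = (9.81/998.665) × (0.23/33) = 6.8464 × 10⁻⁵ s⁻².
N = √(6.8464 × 10⁻⁵) = 8.2743 × 10⁻³ rad s⁻¹ ≈ 8.27 × 10⁻³ rad s⁻¹.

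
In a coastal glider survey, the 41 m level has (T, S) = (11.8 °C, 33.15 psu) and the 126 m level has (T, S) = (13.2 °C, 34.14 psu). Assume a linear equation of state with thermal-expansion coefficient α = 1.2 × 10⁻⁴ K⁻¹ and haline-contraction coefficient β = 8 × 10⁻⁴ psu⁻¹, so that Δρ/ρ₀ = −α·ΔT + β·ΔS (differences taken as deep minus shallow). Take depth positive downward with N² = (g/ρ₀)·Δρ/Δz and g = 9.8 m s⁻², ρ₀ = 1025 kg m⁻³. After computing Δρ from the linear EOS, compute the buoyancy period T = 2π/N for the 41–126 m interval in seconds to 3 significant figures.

741 s

ΔT = +1.4 K, ΔS = +0.99 psu (deep − shallow).
Δρ/ρ₀ = −αΔT + βΔS = -1.68 × 10⁻⁴ + 7.92 × 10⁻⁴ = 6.24 × 10⁻⁴, so Δρ ≈ 0.6396 kg m⁻³.
N² = (g/ρ₀)·Δρ/Δz = g·(Δρ/ρ₀)/Δz = 9.8 × 6.24 × 10⁻⁴ / 85 = 7.1944 × 10⁻⁵ s⁻².
N = √(7.1944 × 10⁻⁵) = 8.4820 × 10⁻³ rad s⁻¹ → T = 2π/N = 740.77 s ≈ 741 s.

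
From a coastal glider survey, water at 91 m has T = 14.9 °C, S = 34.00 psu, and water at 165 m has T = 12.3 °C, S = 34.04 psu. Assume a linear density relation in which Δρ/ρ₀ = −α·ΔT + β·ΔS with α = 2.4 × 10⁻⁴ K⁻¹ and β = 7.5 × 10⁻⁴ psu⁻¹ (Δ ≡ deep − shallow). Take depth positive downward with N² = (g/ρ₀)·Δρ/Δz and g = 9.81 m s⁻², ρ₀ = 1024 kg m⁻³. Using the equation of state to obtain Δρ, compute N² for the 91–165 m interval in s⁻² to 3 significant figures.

ΔT = -2.6 K, ΔS = +0.04 psu (deep − shallow).
Δρ/ρ₀ = −αΔT + βΔS = 6.24 × 10⁻⁴ + 3.00 × 10⁻⁵ = 6.54 × 10⁻⁴, so Δρ ≈ 0.6697 kg m⁻³.
N² = (g/ρ₀)·Δρ/Δz = g·(Δρ/ρ₀)/Δz = 9.81 × 6.54 × 10⁻⁴ / 74 = 8.6699 × 10⁻⁵ s⁻² ≈ 8.67 × 10⁻⁵ s⁻².

8.67 × 10⁻⁵ s⁻²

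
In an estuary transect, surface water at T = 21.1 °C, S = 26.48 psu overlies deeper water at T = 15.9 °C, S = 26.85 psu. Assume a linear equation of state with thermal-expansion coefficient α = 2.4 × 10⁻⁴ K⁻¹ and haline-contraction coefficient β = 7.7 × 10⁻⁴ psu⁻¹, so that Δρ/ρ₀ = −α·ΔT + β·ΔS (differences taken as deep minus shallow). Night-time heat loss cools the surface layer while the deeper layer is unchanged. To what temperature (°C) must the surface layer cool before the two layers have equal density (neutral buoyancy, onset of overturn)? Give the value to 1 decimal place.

Neutral buoyancy requires Δρ = 0, i.e. −α(T_deep − T_surf′) + β(S_deep − S_surf) = 0.
T_surf′ = T_deep − (β/α)·ΔS = 15.9 − (7.7 × 10⁻⁴/2.4 × 10⁻⁴)·(+0.37) = 14.713 °C.
Cooling required: 21.1 − (14.713) = 6.387 °C.

14.7 °C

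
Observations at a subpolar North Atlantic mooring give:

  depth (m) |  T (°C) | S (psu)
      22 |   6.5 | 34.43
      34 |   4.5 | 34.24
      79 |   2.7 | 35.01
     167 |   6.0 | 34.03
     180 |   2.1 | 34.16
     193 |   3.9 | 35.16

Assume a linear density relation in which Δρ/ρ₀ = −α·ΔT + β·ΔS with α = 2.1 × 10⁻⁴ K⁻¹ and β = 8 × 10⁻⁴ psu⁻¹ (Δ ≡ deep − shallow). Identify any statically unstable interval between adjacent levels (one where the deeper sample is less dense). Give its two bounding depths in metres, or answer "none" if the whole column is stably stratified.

79–167 m

Evaluate Δρ/ρ₀ = −αΔT + βΔS across each adjacent pair:
  22–34 m: −αΔT+βΔS = −(2.1 × 10⁻⁴)(-2.0)+(8 × 10⁻⁴)(-0.19) = 2.7 × 10⁻⁴ → stable
  34–79 m: −αΔT+βΔS = −(2.1 × 10⁻⁴)(-1.8)+(8 × 10⁻⁴)(+0.77) = 9.9 × 10⁻⁴ → stable
  79–167 m: −αΔT+βΔS = −(2.1 × 10⁻⁴)(+3.3)+(8 × 10⁻⁴)(-0.98) = -1.5 × 10⁻³ → UNSTABLE
  167–180 m: −αΔT+βΔS = −(2.1 × 10⁻⁴)(-3.9)+(8 × 10⁻⁴)(+0.13) = 9.2 × 10⁻⁴ → stable
  180–193 m: −αΔT+βΔS = −(2.1 × 10⁻⁴)(+1.8)+(8 × 10⁻⁴)(+1.00) = 4.2 × 10⁻⁴ → stable
The 79–167 m interval has Δρ < 0: lighter water underlies denser water.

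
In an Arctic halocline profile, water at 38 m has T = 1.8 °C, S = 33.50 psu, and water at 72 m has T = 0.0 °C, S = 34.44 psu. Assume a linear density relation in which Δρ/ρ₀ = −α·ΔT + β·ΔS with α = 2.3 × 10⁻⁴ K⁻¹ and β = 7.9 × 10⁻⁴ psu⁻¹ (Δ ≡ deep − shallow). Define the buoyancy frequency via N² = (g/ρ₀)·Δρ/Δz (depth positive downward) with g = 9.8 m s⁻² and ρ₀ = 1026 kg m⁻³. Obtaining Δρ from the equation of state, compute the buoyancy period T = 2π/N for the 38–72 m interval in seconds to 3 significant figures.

344 s

ΔT = -1.8 K, ΔS = +0.94 psu (deep − shallow).
Δρ/ρ₀ = −αΔT + βΔS = 4.14 × 10⁻⁴ + 7.426 × 10⁻⁴ = 1.1566 × 10⁻³, so Δρ ≈ 1.187 kg m⁻³.
N² = (g/ρ₀)·Δρ/Δz = g·(Δρ/ρ₀)/Δz = 9.8 × 1.1566 × 10⁻³ / 34 = 3.3337 × 10⁻⁴ s⁻².
N = √(3.3337 × 10⁻⁴) = 0.018258 rad s⁻¹ → T = 2π/N = 344.13 s ≈ 344 s.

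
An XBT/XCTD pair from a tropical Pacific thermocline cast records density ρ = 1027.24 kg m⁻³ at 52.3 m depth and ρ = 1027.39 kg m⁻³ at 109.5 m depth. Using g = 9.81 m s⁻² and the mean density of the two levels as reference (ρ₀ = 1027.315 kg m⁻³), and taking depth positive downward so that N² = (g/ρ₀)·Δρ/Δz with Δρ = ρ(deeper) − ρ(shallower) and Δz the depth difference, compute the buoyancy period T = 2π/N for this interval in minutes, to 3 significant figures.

Δρ = 1027.39 − 1027.24 = 0.15 kg m⁻³ over Δz = 109.5 − 52.3 = 57.2 m.
N² = (9.81/1027.315) × (0.15/57.2) = 2.5042 × 10⁻⁵ s⁻².
N = √(2.5042 × 10⁻⁵) = 5.0042 × 10⁻³ rad s⁻¹, so T = 2π/N = 1.2556 × 10³ s = 20.927 min ≈ 20.9 min.

20.9 min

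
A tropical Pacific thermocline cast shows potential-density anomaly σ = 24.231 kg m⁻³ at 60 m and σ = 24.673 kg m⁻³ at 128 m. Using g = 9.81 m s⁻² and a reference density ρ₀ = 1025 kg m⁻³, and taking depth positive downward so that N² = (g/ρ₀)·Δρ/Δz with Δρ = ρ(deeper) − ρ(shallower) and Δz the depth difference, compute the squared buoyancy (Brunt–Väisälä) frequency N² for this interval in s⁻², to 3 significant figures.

Δρ = 1024.673 − 1024.231 = 0.442 kg m⁻³ over Δz = 128 − 60 = 68 m.
N² = (9.81/1025) × (0.442/68) = 6.2210 × 10⁻⁵ s⁻² ≈ 6.22 × 10⁻⁵ s⁻².

6.22 × 10⁻⁵ s⁻²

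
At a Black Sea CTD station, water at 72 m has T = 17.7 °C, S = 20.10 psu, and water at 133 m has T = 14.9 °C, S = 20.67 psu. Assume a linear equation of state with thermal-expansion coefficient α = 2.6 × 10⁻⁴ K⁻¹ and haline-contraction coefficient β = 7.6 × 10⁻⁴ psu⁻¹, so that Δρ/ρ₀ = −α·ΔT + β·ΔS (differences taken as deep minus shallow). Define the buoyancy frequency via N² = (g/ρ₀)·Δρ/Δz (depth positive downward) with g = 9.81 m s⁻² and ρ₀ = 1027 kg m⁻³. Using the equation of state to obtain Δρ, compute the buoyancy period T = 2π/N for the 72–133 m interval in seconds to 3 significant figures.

ΔT = -2.8 K, ΔS = +0.57 psu (deep − shallow).
Δρ/ρ₀ = −αΔT + βΔS = 7.28 × 10⁻⁴ + 4.332 × 10⁻⁴ = 1.1612 × 10⁻³, so Δρ ≈ 1.193 kg m⁻³.
N² = (g/ρ₀)·Δρ/Δz = g·(Δρ/ρ₀)/Δz = 9.81 × 1.1612 × 10⁻³ / 61 = 1.8674 × 10⁻⁴ s⁻².
N = √(1.8674 × 10⁻⁴) = 0.013665 rad s⁻¹ → T = 2π/N = 459.80 s ≈ 460 s.

460 s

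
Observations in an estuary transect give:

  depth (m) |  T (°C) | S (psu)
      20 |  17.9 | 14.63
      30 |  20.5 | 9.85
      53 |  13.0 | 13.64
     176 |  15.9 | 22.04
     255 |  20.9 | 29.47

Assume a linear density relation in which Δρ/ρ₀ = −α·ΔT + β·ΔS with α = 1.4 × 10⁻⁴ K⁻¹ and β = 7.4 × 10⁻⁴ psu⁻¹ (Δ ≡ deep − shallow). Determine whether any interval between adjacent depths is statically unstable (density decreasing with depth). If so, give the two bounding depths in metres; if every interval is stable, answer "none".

Evaluate Δρ/ρ₀ = −αΔT + βΔS across each adjacent pair:
  20–30 m: −αΔT+βΔS = −(1.4 × 10⁻⁴)(+2.6)+(7.4 × 10⁻⁴)(-4.78) = -3.9 × 10⁻³ → UNSTABLE
  30–53 m: −αΔT+βΔS = −(1.4 × 10⁻⁴)(-7.5)+(7.4 × 10⁻⁴)(+3.79) = 3.9 × 10⁻³ → stable
  53–176 m: −αΔT+βΔS = −(1.4 × 10⁻⁴)(+2.9)+(7.4 × 10⁻⁴)(+8.40) = 5.8 × 10⁻³ → stable
  176–255 m: −αΔT+βΔS = −(1.4 × 10⁻⁴)(+5.0)+(7.4 × 10⁻⁴)(+7.43) = 4.8 × 10⁻³ → stable
The 20–30 m interval has Δρ < 0: lighter water underlies denser water.

20–30 m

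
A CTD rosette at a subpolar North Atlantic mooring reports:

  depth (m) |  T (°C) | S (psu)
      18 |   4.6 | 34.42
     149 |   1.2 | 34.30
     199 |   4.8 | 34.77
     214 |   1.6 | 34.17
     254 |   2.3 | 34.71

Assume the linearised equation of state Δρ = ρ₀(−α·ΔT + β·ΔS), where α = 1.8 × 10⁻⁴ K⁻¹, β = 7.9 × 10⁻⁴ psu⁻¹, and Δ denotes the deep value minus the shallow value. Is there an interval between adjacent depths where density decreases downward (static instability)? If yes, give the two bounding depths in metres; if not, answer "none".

149–199 m

Evaluate Δρ/ρ₀ = −αΔT + βΔS across each adjacent pair:
  18–149 m: −αΔT+βΔS = −(1.8 × 10⁻⁴)(-3.4)+(7.9 × 10⁻⁴)(-0.12) = 5.2 × 10⁻⁴ → stable
  149–199 m: −αΔT+βΔS = −(1.8 × 10⁻⁴)(+3.6)+(7.9 × 10⁻⁴)(+0.47) = -2.8 × 10⁻⁴ → UNSTABLE
  199–214 m: −αΔT+βΔS = −(1.8 × 10⁻⁴)(-3.2)+(7.9 × 10⁻⁴)(-0.60) = 1.0 × 10⁻⁴ → stable
  214–254 m: −αΔT+βΔS = −(1.8 × 10⁻⁴)(+0.7)+(7.9 × 10⁻⁴)(+0.54) = 3.0 × 10⁻⁴ → stable
The 149–199 m interval has Δρ < 0: lighter water underlies denser water.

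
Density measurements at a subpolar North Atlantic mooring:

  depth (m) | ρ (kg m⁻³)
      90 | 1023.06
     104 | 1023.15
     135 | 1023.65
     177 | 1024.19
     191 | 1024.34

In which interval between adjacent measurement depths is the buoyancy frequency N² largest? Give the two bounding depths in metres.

104–135 m

Compute the density gradient over each adjacent pair:
  90–104 m: Δρ/Δz = 0.09/14 = 6.4 × 10⁻³ kg m⁻⁴
  104–135 m: Δρ/Δz = 0.50/31 = 0.016 kg m⁻⁴
  135–177 m: Δρ/Δz = 0.54/42 = 0.013 kg m⁻⁴
  177–191 m: Δρ/Δz = 0.15/14 = 0.011 kg m⁻⁴
The largest gradient is in the 104–135 m interval — the pycnocline.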